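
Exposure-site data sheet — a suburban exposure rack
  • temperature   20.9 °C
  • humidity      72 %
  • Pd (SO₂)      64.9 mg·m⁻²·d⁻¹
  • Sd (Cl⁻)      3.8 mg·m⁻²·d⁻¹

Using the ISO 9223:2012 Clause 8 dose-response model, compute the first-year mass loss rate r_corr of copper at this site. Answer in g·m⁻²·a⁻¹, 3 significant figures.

r_corr = 9.01 g·m⁻²·a⁻¹

copper: temperature factor f = -0.080·(10.9) = -0.8720
  sulphur-dioxide contribution → 0.4588 μm/a
  chloride contribution → 0.5467 μm/a
  total first-year rate 1.005 μm/a
Convert to mass loss: 1.005 μm/a × 8.96 g/cm³ = 9.009 g·m⁻²·a⁻¹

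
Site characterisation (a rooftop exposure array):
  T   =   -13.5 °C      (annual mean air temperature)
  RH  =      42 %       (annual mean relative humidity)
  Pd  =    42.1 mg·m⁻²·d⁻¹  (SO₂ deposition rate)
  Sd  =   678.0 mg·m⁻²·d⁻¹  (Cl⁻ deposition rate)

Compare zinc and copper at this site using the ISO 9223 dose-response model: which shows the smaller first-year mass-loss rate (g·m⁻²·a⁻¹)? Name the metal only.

copper

zinc: temperature factor f = +0.038·(-23.5) = -0.8930
  SO₂ term: 0.0129·42.1^0.44·exp(0.046·42-0.8930) = 0.189
  Sd branch = 0.0175·Sd^0.57·e^(0.008·RH+0.085·T) = 0.3195 μm/a
  r_corr = 0.189 + 0.3195 = 0.5085 μm/a
  mass loss = 0.5085 μm/a × 7.14 g/cm³ = 3.631 g·m⁻²·a⁻¹
copper: temperature factor f = +0.126·(-23.5) = -2.9610
  Pd branch = 0.0053·Pd^0.26·e^(0.059·RH+f) = 0.008646 μm/a
  Cl⁻ term: 0.01025·678.0^0.27·exp(0.036·42+0.049·-13.5) = 0.1395
  r_corr = 0.008646 + 0.1395 = 0.1481 μm/a
  mass loss = 0.1481 μm/a × 8.96 g/cm³ = 1.327 g·m⁻²·a⁻¹
Ordering by g·m⁻²·a⁻¹: zinc (3.63) > copper (1.33)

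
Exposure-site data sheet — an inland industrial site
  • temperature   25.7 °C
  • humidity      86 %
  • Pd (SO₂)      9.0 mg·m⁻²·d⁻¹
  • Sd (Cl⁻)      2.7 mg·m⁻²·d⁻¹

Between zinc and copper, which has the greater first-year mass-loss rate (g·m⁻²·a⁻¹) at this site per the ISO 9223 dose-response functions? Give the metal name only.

zinc: temperature factor f = -0.071·(15.7) = -1.1147
  Pd branch = 0.0129·Pd^0.44·e^(0.046·RH+f) = 0.5813 μm/a
  Sd branch = 0.0175·Sd^0.57·e^(0.008·RH+0.085·T) = 0.545 μm/a
  r_corr = 0.5813 + 0.545 = 1.126 μm/a
  mass loss = 1.126 μm/a × 7.14 g/cm³ = 8.042 g·m⁻²·a⁻¹
copper: T>10 °C ⇒ hinge -0.080·(25.7−10) = -1.2560
  Pd branch = 0.0053·Pd^0.26·e^(0.059·RH+f) = 0.4271 μm/a
  Sd branch = 0.01025·Sd^0.27·e^(0.036·RH+0.049·T) = 1.044 μm/a
  sum: 0.4271 + 1.044 → r_corr = 1.471 μm/a
  mass loss = 1.471 μm/a × 8.96 g/cm³ = 13.18 g·m⁻²·a⁻¹
Ordering by g·m⁻²·a⁻¹: copper (13.2) > zinc (8.04)

copper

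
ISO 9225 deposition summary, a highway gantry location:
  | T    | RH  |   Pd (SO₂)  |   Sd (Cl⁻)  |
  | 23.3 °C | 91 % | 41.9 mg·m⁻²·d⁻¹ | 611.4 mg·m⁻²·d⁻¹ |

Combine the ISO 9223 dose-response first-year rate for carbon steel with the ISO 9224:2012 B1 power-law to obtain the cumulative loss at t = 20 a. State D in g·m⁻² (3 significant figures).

carbon steel: T>10 °C ⇒ hinge -0.054·(23.3−10) = -0.7182
  sulphur-dioxide contribution → 37.16 μm/a
  chloride contribution → 278.7 μm/a
  total first-year rate 315.8 μm/a
ISO 9224: D(t) = r_corr · t^b with b = 0.523 (carbon steel, B1)
  D(20) = 315.8 × 20^0.523 = 315.8 × 4.791 = 1513 μm
  Mass loss = 1513 μm × 7.85 g/cm³ = 1.188e+04 g·m⁻²

D(20) = 1.19e+04 g·m⁻²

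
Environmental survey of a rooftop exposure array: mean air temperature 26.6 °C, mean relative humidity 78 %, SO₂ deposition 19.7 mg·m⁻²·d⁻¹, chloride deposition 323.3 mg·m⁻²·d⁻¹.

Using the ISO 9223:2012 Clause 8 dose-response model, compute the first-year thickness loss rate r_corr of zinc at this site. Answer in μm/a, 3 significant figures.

r_corr = 8.97 μm/a

zinc: T>10 °C ⇒ hinge -0.071·(26.6−10) = -1.1786
  sulphur-dioxide contribution → 0.5328 μm/a
  chloride contribution → 8.442 μm/a
  total first-year rate 8.975 μm/a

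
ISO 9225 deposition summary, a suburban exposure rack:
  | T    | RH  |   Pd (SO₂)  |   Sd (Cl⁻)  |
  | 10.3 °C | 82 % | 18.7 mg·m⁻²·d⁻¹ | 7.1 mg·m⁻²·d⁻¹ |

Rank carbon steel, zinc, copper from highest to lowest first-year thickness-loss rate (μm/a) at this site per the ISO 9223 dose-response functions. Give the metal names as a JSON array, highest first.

["carbon steel", "zinc", "copper"]

carbon steel: temperature factor f = -0.054·(0.3) = -0.0162
  Pd branch = 1.77·Pd^0.52·e^(0.02·RH+f) = 41.17 μm/a
  Cl⁻ term: 0.102·7.1^0.62·exp(0.033·82+0.04·10.3) = 7.772
  r_corr = 41.17 + 7.772 = 48.94 μm/a
zinc: T>10 °C ⇒ hinge -0.071·(10.3−10) = -0.0213
  SO₂ term: 0.0129·18.7^0.44·exp(0.046·82-0.0213) = 1.991
  Sd branch = 0.0175·Sd^0.57·e^(0.008·RH+0.085·T) = 0.2474 μm/a
  sum: 1.991 + 0.2474 → r_corr = 2.239 μm/a
copper: f(T) = -0.080·(T−10) [T>10 °C] = -0.0240
  Pd branch = 0.0053·Pd^0.26·e^(0.059·RH+f) = 1.398 μm/a
  Cl⁻ term: 0.01025·7.1^0.27·exp(0.036·82+0.049·10.3) = 0.5518
  r_corr = 1.398 + 0.5518 = 1.95 μm/a
Ordering by μm/a: carbon steel (48.9) > zinc (2.24) > copper (1.95)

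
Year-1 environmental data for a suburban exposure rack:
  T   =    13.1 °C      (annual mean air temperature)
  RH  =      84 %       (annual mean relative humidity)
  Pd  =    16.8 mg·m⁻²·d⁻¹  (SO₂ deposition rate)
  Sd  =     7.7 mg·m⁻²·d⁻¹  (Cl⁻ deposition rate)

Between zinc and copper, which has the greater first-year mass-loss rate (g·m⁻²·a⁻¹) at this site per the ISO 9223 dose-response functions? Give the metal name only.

copper

zinc: f(T) = -0.071·(T−10) [T>10 °C] = -0.2201
  Pd branch = 0.0129·Pd^0.44·e^(0.046·RH+f) = 1.707 μm/a
  Sd branch = 0.0175·Sd^0.57·e^(0.008·RH+0.085·T) = 0.334 μm/a
  r_corr = 1.707 + 0.334 = 2.041 μm/a
  mass loss = 2.041 μm/a × 7.14 g/cm³ = 14.57 g·m⁻²·a⁻¹
copper: f(T) = -0.080·(T−10) [T>10 °C] = -0.2480
  Pd branch = 0.0053·Pd^0.26·e^(0.059·RH+f) = 1.223 μm/a
  Sd branch = 0.01025·Sd^0.27·e^(0.036·RH+0.049·T) = 0.6953 μm/a
  r_corr = 1.223 + 0.6953 = 1.919 μm/a
  mass loss = 1.919 μm/a × 8.96 g/cm³ = 17.19 g·m⁻²·a⁻¹
Ordering by g·m⁻²·a⁻¹: copper (17.2) > zinc (14.6)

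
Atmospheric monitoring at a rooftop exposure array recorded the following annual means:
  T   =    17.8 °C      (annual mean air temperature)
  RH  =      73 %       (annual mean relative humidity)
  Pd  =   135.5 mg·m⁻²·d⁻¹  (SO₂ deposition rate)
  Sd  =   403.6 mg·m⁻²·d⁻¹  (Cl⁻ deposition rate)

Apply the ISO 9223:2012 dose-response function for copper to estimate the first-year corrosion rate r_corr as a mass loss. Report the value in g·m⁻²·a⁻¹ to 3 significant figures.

r_corr = 22.1 g·m⁻²·a⁻¹

copper: temperature factor f = -0.080·(7.8) = -0.6240
  SO₂ term: 0.0053·135.5^0.26·exp(0.059·73-0.6240) = 0.7552
  Sd branch = 0.01025·Sd^0.27·e^(0.036·RH+0.049·T) = 1.716 μm/a
  sum: 0.7552 + 1.716 → r_corr = 2.471 μm/a
Convert to mass loss: 2.471 μm/a × 8.96 g/cm³ = 22.14 g·m⁻²·a⁻¹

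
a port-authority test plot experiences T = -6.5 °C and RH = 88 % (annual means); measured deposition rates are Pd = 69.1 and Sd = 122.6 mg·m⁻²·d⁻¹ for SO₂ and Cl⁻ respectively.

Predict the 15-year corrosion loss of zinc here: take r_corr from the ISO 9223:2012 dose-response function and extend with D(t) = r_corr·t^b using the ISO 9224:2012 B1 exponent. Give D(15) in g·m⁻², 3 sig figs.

D(15) = 185 g·m⁻²

zinc: temperature factor f = +0.038·(-16.5) = -0.6270
  SO₂ term: 0.0129·69.1^0.44·exp(0.046·88-0.6270) = 2.545
  Cl⁻ term: 0.0175·122.6^0.57·exp(0.008·88+0.085·-6.5) = 0.3157
  r_corr = 2.545 + 0.3157 = 2.861 μm/a
ISO 9224: D(t) = r_corr · t^b with b = 0.813 (zinc, B1)
  D(15) = 2.861 × 15^0.813 = 2.861 × 9.04 = 25.86 μm
  Mass loss = 25.86 μm × 7.14 g/cm³ = 184.6 g·m⁻²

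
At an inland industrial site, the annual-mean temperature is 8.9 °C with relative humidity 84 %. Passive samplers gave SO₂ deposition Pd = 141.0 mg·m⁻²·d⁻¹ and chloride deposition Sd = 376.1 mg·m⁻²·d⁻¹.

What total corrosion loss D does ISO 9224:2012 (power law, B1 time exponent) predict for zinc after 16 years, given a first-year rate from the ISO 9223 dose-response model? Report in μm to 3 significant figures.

zinc: f(T) = +0.038·(T−10) [T≤10 °C] = -0.0418
  Pd branch = 0.0129·Pd^0.44·e^(0.046·RH+f) = 5.202 μm/a
  Cl⁻ term: 0.0175·376.1^0.57·exp(0.008·84+0.085·8.9) = 2.145
  sum: 5.202 + 2.145 → r_corr = 7.347 μm/a
Long-term exponent b (ISO 9224 Table 2, B1) = 0.813
  D(16) = 7.347 × 16^0.813 = 7.347 × 9.527 = 69.99 μm

D(16) = 70.0 μm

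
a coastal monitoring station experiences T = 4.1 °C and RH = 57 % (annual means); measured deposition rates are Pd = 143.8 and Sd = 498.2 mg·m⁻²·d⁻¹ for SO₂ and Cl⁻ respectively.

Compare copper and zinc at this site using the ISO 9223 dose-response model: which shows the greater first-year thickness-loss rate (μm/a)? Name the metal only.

zinc

copper: f(T) = +0.126·(T−10) [T≤10 °C] = -0.7434
  SO₂ term: 0.0053·143.8^0.26·exp(0.059·57-0.7434) = 0.2648
  Cl⁻ term: 0.01025·498.2^0.27·exp(0.036·57+0.049·4.1) = 0.5217
  r_corr = 0.2648 + 0.5217 = 0.7866 μm/a
zinc: f(T) = +0.038·(T−10) [T≤10 °C] = -0.2242
  Pd branch = 0.0129·Pd^0.44·e^(0.046·RH+f) = 1.263 μm/a
  Sd branch = 0.0175·Sd^0.57·e^(0.008·RH+0.085·T) = 1.349 μm/a
  sum: 1.263 + 1.349 → r_corr = 2.612 μm/a
Ordering by μm/a: zinc (2.61) > copper (0.787)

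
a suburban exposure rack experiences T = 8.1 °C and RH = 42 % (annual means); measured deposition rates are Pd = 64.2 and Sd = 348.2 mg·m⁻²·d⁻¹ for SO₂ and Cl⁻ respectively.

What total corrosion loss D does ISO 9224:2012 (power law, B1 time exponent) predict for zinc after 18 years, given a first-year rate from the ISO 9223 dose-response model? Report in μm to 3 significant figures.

D(18) = 19.8 μm

zinc: temperature factor f = +0.038·(-1.9) = -0.0722
  Pd branch = 0.0129·Pd^0.44·e^(0.046·RH+f) = 0.5171 μm/a
  Cl⁻ term: 0.0175·348.2^0.57·exp(0.008·42+0.085·8.1) = 1.37
  r_corr = 0.5171 + 1.37 = 1.887 μm/a
Power-law: D(18) = r_corr · 18^0.813
  D(18) = 1.887 × 18^0.813 = 1.887 × 10.48 = 19.79 μm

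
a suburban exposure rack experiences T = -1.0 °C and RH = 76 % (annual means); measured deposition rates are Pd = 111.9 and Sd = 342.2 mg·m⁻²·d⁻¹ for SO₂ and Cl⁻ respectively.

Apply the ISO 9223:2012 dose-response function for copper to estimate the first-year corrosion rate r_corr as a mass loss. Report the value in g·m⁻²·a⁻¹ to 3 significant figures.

r_corr = 10.1 g·m⁻²·a⁻¹

copper: temperature factor f = +0.126·(-11.0) = -1.3860
  sulphur-dioxide contribution → 0.4003 μm/a
  chloride contribution → 0.7277 μm/a
  ⇒ r_corr(copper) = 1.128 μm/a
Convert to mass loss: 1.128 μm/a × 8.96 g/cm³ = 10.11 g·m⁻²·a⁻¹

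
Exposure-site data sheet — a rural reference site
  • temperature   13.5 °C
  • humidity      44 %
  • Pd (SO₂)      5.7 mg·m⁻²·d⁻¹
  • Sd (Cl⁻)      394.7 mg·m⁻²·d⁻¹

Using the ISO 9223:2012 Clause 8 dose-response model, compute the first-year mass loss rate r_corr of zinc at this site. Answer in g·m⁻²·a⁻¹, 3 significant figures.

zinc: f(T) = -0.071·(T−10) [T>10 °C] = -0.2485
  Pd branch = 0.0129·Pd^0.44·e^(0.046·RH+f) = 0.1638 μm/a
  Cl⁻ term: 0.0175·394.7^0.57·exp(0.008·44+0.085·13.5) = 2.367
  r_corr = 0.1638 + 2.367 = 2.53 μm/a
Convert to mass loss: 2.53 μm/a × 7.14 g/cm³ = 18.07 g·m⁻²·a⁻¹

r_corr = 18.1 g·m⁻²·a⁻¹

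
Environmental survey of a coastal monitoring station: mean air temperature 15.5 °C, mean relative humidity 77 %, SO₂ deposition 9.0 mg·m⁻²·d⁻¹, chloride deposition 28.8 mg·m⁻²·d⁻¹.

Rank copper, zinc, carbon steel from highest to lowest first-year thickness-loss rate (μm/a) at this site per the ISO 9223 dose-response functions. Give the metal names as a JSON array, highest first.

copper: T>10 °C ⇒ hinge -0.080·(15.5−10) = -0.4400
  Pd branch = 0.0053·Pd^0.26·e^(0.059·RH+f) = 0.5679 μm/a
  Sd branch = 0.01025·Sd^0.27·e^(0.036·RH+0.049·T) = 0.8679 μm/a
  r_corr = 0.5679 + 0.8679 = 1.436 μm/a
zinc: temperature factor f = -0.071·(5.5) = -0.3905
  Pd branch = 0.0129·Pd^0.44·e^(0.046·RH+f) = 0.7927 μm/a
  Sd branch = 0.0175·Sd^0.57·e^(0.008·RH+0.085·T) = 0.8215 μm/a
  r_corr = 0.7927 + 0.8215 = 1.614 μm/a
carbon steel: f(T) = -0.054·(T−10) [T>10 °C] = -0.2970
  SO₂ term: 1.77·9.0^0.52·exp(0.02·77-0.2970) = 19.23
  Cl⁻ term: 0.102·28.8^0.62·exp(0.033·77+0.04·15.5) = 19.33
  sum: 19.23 + 19.33 → r_corr = 38.56 μm/a
Ordering by μm/a: carbon steel (38.6) > zinc (1.61) > copper (1.44)

["carbon steel", "zinc", "copper"]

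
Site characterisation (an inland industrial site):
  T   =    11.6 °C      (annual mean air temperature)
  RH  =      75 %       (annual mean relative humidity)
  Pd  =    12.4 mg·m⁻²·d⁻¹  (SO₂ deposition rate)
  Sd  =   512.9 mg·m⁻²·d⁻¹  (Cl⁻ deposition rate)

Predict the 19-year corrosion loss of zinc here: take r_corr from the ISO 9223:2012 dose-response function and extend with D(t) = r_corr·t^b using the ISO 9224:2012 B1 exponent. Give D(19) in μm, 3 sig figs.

zinc: T>10 °C ⇒ hinge -0.071·(11.6−10) = -0.1136
  SO₂ term: 0.0129·12.4^0.44·exp(0.046·75-0.1136) = 1.098
  Sd branch = 0.0175·Sd^0.57·e^(0.008·RH+0.085·T) = 2.996 μm/a
  sum: 1.098 + 2.996 → r_corr = 4.094 μm/a
Long-term exponent b (ISO 9224 Table 2, B1) = 0.813
  D(19) = 4.094 × 19^0.813 = 4.094 × 10.96 = 44.85 μm

D(19) = 44.9 μm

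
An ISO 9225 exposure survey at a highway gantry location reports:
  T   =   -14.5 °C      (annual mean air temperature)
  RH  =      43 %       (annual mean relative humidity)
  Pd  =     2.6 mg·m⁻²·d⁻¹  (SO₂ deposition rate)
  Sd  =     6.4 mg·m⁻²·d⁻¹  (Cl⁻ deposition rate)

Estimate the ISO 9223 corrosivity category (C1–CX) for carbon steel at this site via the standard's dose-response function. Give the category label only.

C1

carbon steel: f(T) = +0.150·(T−10) [T≤10 °C] = -3.6750
  SO₂ term: 1.77·2.6^0.52·exp(0.02·43-3.6750) = 0.1743
  Cl⁻ term: 0.102·6.4^0.62·exp(0.033·43+0.04·-14.5) = 0.7461
  r_corr = 0.1743 + 0.7461 = 0.9204 μm/a
0.92 μm/a falls in (0, 1.3] for carbon steel → category C1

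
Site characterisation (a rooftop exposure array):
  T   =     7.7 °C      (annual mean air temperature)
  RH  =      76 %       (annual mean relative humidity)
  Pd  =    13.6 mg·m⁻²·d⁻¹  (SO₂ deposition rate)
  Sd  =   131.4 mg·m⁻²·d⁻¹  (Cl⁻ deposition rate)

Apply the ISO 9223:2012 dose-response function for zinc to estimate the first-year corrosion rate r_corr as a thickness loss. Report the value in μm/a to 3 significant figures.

zinc: T≤10 °C ⇒ hinge +0.038·(7.7−10) = -0.0874
  Pd branch = 0.0129·Pd^0.44·e^(0.046·RH+f) = 1.229 μm/a
  Sd branch = 0.0175·Sd^0.57·e^(0.008·RH+0.085·T) = 0.9975 μm/a
  r_corr = 1.229 + 0.9975 = 2.227 μm/a

r_corr = 2.23 μm/a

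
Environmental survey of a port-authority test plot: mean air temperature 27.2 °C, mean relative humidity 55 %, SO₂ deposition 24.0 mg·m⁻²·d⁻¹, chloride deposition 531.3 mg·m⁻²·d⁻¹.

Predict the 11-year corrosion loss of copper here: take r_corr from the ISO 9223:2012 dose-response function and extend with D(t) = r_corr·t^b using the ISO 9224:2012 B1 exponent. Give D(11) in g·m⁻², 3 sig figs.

copper: T>10 °C ⇒ hinge -0.080·(27.2−10) = -1.3760
  Pd branch = 0.0053·Pd^0.26·e^(0.059·RH+f) = 0.07849 μm/a
  Cl⁻ term: 0.01025·531.3^0.27·exp(0.036·55+0.049·27.2) = 1.532
  r_corr = 0.07849 + 1.532 = 1.611 μm/a
ISO 9224: D(t) = r_corr · t^b with b = 0.667 (copper, B1)
  D(11) = 1.611 × 11^0.667 = 1.611 × 4.95 = 7.973 μm
  Mass loss = 7.973 μm × 8.96 g/cm³ = 71.44 g·m⁻²

D(11) = 71.4 g·m⁻²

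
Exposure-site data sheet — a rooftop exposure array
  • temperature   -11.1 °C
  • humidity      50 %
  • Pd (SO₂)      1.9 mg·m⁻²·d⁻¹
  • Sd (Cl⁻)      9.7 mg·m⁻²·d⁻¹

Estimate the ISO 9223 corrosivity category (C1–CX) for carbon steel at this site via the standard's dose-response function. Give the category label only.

C2

carbon steel: f(T) = +0.150·(T−10) [T≤10 °C] = -3.1650
  Pd branch = 1.77·Pd^0.52·e^(0.02·RH+f) = 0.2836 μm/a
  Cl⁻ term: 0.102·9.7^0.62·exp(0.033·50+0.04·-11.1) = 1.394
  r_corr = 0.2836 + 1.394 = 1.677 μm/a
1.68 μm/a falls in (1.3, 25] for carbon steel → category C2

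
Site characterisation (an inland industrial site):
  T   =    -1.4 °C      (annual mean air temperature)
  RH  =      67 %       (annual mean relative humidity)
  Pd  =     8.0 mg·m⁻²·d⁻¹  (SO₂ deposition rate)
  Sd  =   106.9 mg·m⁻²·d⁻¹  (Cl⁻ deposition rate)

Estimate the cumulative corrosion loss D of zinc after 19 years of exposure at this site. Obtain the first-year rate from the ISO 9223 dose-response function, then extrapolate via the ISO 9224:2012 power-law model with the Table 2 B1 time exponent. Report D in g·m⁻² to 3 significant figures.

zinc: T≤10 °C ⇒ hinge +0.038·(-1.4−10) = -0.4332
  sulphur-dioxide contribution → 0.4553 μm/a
  chloride contribution → 0.3808 μm/a
  total first-year rate 0.8361 μm/a
ISO 9224: D(t) = r_corr · t^b with b = 0.813 (zinc, B1)
  D(19) = 0.8361 × 19^0.813 = 0.8361 × 10.96 = 9.16 μm
  Mass loss = 9.16 μm × 7.14 g/cm³ = 65.4 g·m⁻²

D(19) = 65.4 g·m⁻²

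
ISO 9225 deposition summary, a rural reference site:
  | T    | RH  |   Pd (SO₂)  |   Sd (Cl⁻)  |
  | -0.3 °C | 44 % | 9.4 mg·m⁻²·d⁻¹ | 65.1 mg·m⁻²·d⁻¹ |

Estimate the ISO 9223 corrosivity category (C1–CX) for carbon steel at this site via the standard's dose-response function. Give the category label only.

carbon steel: T≤10 °C ⇒ hinge +0.150·(-0.3−10) = -1.5450
  Pd branch = 1.77·Pd^0.52·e^(0.02·RH+f) = 2.919 μm/a
  Cl⁻ term: 0.102·65.1^0.62·exp(0.033·44+0.04·-0.3) = 5.733
  sum: 2.919 + 5.733 → r_corr = 8.652 μm/a
Category bounds: 1.3…25 μm/a bracket r_corr ⇒ C2

C2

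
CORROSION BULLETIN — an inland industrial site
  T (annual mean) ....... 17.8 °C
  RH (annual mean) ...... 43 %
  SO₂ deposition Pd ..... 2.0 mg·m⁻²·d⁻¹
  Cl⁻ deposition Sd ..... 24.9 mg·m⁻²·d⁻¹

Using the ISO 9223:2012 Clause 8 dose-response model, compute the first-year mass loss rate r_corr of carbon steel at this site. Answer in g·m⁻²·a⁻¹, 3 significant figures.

carbon steel: T>10 °C ⇒ hinge -0.054·(17.8−10) = -0.4212
  Pd branch = 1.77·Pd^0.52·e^(0.02·RH+f) = 3.936 μm/a
  Sd branch = 0.102·Sd^0.62·e^(0.033·RH+0.04·T) = 6.306 μm/a
  r_corr = 3.936 + 6.306 = 10.24 μm/a
Convert to mass loss: 10.24 μm/a × 7.85 g/cm³ = 80.4 g·m⁻²·a⁻¹

r_corr = 80.4 g·m⁻²·a⁻¹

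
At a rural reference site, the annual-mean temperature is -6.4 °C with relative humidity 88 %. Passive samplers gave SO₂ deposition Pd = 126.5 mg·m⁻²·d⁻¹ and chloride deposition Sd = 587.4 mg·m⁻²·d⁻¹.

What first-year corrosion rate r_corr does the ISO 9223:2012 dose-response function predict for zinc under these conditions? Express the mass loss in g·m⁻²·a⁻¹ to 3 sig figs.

r_corr = 29.4 g·m⁻²·a⁻¹

zinc: temperature factor f = +0.038·(-16.4) = -0.6232
  SO₂ term: 0.0129·126.5^0.44·exp(0.046·88-0.6232) = 3.333
  Sd branch = 0.0175·Sd^0.57·e^(0.008·RH+0.085·T) = 0.7777 μm/a
  sum: 3.333 + 0.7777 → r_corr = 4.111 μm/a
Convert to mass loss: 4.111 μm/a × 7.14 g/cm³ = 29.35 g·m⁻²·a⁻¹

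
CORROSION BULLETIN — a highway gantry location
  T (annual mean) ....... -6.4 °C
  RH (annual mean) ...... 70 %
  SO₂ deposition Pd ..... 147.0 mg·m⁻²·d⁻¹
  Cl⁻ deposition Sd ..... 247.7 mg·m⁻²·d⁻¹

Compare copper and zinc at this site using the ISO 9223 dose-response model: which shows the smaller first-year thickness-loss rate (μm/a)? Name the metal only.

copper: T≤10 °C ⇒ hinge +0.126·(-6.4−10) = -2.0664
  SO₂ term: 0.0053·147.0^0.26·exp(0.059·70-2.0664) = 0.1528
  Sd branch = 0.01025·Sd^0.27·e^(0.036·RH+0.049·T) = 0.4124 μm/a
  sum: 0.1528 + 0.4124 → r_corr = 0.5651 μm/a
zinc: f(T) = +0.038·(T−10) [T≤10 °C] = -0.6232
  Pd branch = 0.0129·Pd^0.44·e^(0.046·RH+f) = 1.556 μm/a
  Sd branch = 0.0175·Sd^0.57·e^(0.008·RH+0.085·T) = 0.4116 μm/a
  sum: 1.556 + 0.4116 → r_corr = 1.968 μm/a
Ordering by μm/a: zinc (1.97) > copper (0.565)

copper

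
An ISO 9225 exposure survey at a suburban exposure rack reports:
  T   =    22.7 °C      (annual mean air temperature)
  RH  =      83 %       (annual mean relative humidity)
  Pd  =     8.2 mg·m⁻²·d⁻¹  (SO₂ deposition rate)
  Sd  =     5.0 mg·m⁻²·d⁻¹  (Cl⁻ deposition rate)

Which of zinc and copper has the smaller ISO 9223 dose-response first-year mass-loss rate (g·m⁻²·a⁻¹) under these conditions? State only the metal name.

zinc

zinc: f(T) = -0.071·(T−10) [T>10 °C] = -0.9017
  SO₂ term: 0.0129·8.2^0.44·exp(0.046·83-0.9017) = 0.6015
  Cl⁻ term: 0.0175·5.0^0.57·exp(0.008·83+0.085·22.7) = 0.5859
  sum: 0.6015 + 0.5859 → r_corr = 1.187 μm/a
  mass loss = 1.187 μm/a × 7.14 g/cm³ = 8.477 g·m⁻²·a⁻¹
copper: temperature factor f = -0.080·(12.7) = -1.0160
  SO₂ term: 0.0053·8.2^0.26·exp(0.059·83-1.0160) = 0.444
  Cl⁻ term: 0.01025·5.0^0.27·exp(0.036·83+0.049·22.7) = 0.9554
  r_corr = 0.444 + 0.9554 = 1.399 μm/a
  mass loss = 1.399 μm/a × 8.96 g/cm³ = 12.54 g·m⁻²·a⁻¹
Ordering by g·m⁻²·a⁻¹: copper (12.5) > zinc (8.48)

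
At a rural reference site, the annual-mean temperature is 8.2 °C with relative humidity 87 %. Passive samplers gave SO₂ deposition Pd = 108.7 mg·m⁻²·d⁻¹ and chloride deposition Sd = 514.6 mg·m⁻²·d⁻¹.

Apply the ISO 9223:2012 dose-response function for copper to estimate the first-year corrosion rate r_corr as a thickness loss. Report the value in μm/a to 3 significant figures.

r_corr = 4.32 μm/a

copper: T≤10 °C ⇒ hinge +0.126·(8.2−10) = -0.2268
  SO₂ term: 0.0053·108.7^0.26·exp(0.059·87-0.2268) = 2.423
  Cl⁻ term: 0.01025·514.6^0.27·exp(0.036·87+0.049·8.2) = 1.895
  sum: 2.423 + 1.895 → r_corr = 4.318 μm/a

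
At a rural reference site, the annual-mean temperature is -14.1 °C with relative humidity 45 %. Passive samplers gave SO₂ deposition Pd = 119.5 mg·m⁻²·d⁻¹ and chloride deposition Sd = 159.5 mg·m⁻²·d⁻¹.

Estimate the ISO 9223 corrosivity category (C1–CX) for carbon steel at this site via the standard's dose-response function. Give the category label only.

carbon steel: T≤10 °C ⇒ hinge +0.150·(-14.1−10) = -3.6150
  SO₂ term: 1.77·119.5^0.52·exp(0.02·45-3.6150) = 1.41
  Sd branch = 0.102·Sd^0.62·e^(0.033·RH+0.04·T) = 5.947 μm/a
  r_corr = 1.41 + 5.947 = 7.357 μm/a
Category bounds: 1.3…25 μm/a bracket r_corr ⇒ C2

C2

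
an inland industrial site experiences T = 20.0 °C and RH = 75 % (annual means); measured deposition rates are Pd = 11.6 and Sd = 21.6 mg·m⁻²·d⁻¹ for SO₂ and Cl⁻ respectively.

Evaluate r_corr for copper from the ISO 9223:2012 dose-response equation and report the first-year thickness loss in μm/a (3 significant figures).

r_corr = 1.31 μm/a

copper: f(T) = -0.080·(T−10) [T>10 °C] = -0.8000
  SO₂ term: 0.0053·11.6^0.26·exp(0.059·75-0.8000) = 0.3761
  Cl⁻ term: 0.01025·21.6^0.27·exp(0.036·75+0.049·20.0) = 0.9316
  sum: 0.3761 + 0.9316 → r_corr = 1.308 μm/a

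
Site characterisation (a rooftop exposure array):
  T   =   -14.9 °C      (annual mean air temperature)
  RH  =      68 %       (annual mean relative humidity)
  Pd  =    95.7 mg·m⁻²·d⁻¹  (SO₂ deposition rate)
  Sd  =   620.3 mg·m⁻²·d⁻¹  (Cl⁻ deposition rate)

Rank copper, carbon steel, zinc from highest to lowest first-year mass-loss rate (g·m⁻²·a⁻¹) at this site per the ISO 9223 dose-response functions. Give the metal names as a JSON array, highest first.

copper: T≤10 °C ⇒ hinge +0.126·(-14.9−10) = -3.1374
  SO₂ term: 0.0053·95.7^0.26·exp(0.059·68-3.1374) = 0.04161
  Sd branch = 0.01025·Sd^0.27·e^(0.036·RH+0.049·T) = 0.3242 μm/a
  sum: 0.04161 + 0.3242 → r_corr = 0.3658 μm/a
  mass loss = 0.3658 μm/a × 8.96 g/cm³ = 3.278 g·m⁻²·a⁻¹
carbon steel: f(T) = +0.150·(T−10) [T≤10 °C] = -3.7350
  SO₂ term: 1.77·95.7^0.52·exp(0.02·68-3.7350) = 1.764
  Cl⁻ term: 0.102·620.3^0.62·exp(0.033·68+0.04·-14.9) = 28.56
  sum: 1.764 + 28.56 → r_corr = 30.32 μm/a
  mass loss = 30.32 μm/a × 7.85 g/cm³ = 238 g·m⁻²·a⁻¹
zinc: f(T) = +0.038·(T−10) [T≤10 °C] = -0.9462
  SO₂ term: 0.0129·95.7^0.44·exp(0.046·68-0.9462) = 0.8506
  Sd branch = 0.0175·Sd^0.57·e^(0.008·RH+0.085·T) = 0.3319 μm/a
  r_corr = 0.8506 + 0.3319 = 1.183 μm/a
  mass loss = 1.183 μm/a × 7.14 g/cm³ = 8.443 g·m⁻²·a⁻¹
Ordering by g·m⁻²·a⁻¹: carbon steel (238) > zinc (8.44) > copper (3.28)

["carbon steel", "zinc", "copper"]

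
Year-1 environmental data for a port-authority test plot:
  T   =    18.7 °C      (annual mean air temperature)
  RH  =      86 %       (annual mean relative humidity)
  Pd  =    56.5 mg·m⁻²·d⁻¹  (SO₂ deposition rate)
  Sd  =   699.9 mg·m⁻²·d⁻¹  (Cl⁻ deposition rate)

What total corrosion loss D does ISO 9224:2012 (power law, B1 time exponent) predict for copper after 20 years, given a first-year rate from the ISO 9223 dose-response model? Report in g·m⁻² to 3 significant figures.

D(20) = 299 g·m⁻²

copper: f(T) = -0.080·(T−10) [T>10 °C] = -0.6960
  SO₂ term: 0.0053·56.5^0.26·exp(0.059·86-0.6960) = 1.205
  Sd branch = 0.01025·Sd^0.27·e^(0.036·RH+0.049·T) = 3.322 μm/a
  r_corr = 1.205 + 3.322 = 4.527 μm/a
Long-term exponent b (ISO 9224 Table 2, B1) = 0.667
  D(20) = 4.527 × 20^0.667 = 4.527 × 7.375 = 33.39 μm
  Mass loss = 33.39 μm × 8.96 g/cm³ = 299.2 g·m⁻²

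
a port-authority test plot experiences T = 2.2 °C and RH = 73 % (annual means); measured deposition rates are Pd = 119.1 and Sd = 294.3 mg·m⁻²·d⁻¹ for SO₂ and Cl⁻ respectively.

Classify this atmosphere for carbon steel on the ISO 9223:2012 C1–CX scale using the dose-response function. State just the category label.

carbon steel: f(T) = +0.150·(T−10) [T≤10 °C] = -1.1700
  Pd branch = 1.77·Pd^0.52·e^(0.02·RH+f) = 28.4 μm/a
  Sd branch = 0.102·Sd^0.62·e^(0.033·RH+0.04·T) = 42.04 μm/a
  r_corr = 28.4 + 42.04 = 70.45 μm/a
ISO 9223 Table 2 (carbon steel): 50 < 70.4 ≤ 80 μm/a ⇒ C4

C4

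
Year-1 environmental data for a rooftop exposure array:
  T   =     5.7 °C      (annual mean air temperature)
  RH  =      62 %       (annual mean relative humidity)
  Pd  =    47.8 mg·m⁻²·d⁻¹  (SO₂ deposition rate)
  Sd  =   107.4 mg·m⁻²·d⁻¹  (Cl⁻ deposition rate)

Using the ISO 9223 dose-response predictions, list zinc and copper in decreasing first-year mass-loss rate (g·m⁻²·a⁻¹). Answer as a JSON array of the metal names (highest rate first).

["zinc", "copper"]

zinc: temperature factor f = +0.038·(-4.3) = -0.1634
  Pd branch = 0.0129·Pd^0.44·e^(0.046·RH+f) = 1.04 μm/a
  Cl⁻ term: 0.0175·107.4^0.57·exp(0.008·62+0.085·5.7) = 0.6707
  sum: 1.04 + 0.6707 → r_corr = 1.711 μm/a
  mass loss = 1.711 μm/a × 7.14 g/cm³ = 12.22 g·m⁻²·a⁻¹
copper: temperature factor f = +0.126·(-4.3) = -0.5418
  Pd branch = 0.0053·Pd^0.26·e^(0.059·RH+f) = 0.3268 μm/a
  Sd branch = 0.01025·Sd^0.27·e^(0.036·RH+0.049·T) = 0.4464 μm/a
  r_corr = 0.3268 + 0.4464 = 0.7732 μm/a
  mass loss = 0.7732 μm/a × 8.96 g/cm³ = 6.928 g·m⁻²·a⁻¹
Ordering by g·m⁻²·a⁻¹: zinc (12.2) > copper (6.93)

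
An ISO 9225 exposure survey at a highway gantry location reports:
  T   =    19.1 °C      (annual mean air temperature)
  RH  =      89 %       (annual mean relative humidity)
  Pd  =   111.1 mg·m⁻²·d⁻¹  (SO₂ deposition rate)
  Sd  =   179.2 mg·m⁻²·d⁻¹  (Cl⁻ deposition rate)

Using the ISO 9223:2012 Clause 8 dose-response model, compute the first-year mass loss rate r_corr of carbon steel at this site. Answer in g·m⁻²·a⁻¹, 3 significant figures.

carbon steel: T>10 °C ⇒ hinge -0.054·(19.1−10) = -0.4914
  sulphur-dioxide contribution → 74.37 μm/a
  chloride contribution → 103 μm/a
  ⇒ r_corr(carbon steel) = 177.4 μm/a
Convert to mass loss: 177.4 μm/a × 7.85 g/cm³ = 1393 g·m⁻²·a⁻¹

r_corr = 1.39e+03 g·m⁻²·a⁻¹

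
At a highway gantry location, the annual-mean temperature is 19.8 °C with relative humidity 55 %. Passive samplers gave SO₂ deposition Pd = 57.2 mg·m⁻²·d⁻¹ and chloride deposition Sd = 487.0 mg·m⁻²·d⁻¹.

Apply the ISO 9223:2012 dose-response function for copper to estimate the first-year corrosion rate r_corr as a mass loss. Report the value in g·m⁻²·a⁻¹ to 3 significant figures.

r_corr = 10.9 g·m⁻²·a⁻¹

copper: T>10 °C ⇒ hinge -0.080·(19.8−10) = -0.7840
  sulphur-dioxide contribution → 0.1778 μm/a
  chloride contribution → 1.041 μm/a
  ⇒ r_corr(copper) = 1.219 μm/a
Convert to mass loss: 1.219 μm/a × 8.96 g/cm³ = 10.92 g·m⁻²·a⁻¹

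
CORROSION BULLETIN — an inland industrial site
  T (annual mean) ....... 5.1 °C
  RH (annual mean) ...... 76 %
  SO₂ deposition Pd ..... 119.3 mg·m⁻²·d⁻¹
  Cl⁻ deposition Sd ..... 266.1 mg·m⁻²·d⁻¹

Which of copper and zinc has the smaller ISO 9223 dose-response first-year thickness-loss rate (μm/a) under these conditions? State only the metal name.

copper

copper: T≤10 °C ⇒ hinge +0.126·(5.1−10) = -0.6174
  Pd branch = 0.0053·Pd^0.26·e^(0.059·RH+f) = 0.8779 μm/a
  Cl⁻ term: 0.01025·266.1^0.27·exp(0.036·76+0.049·5.1) = 0.9167
  r_corr = 0.8779 + 0.9167 = 1.795 μm/a
zinc: temperature factor f = +0.038·(-4.9) = -0.1862
  SO₂ term: 0.0129·119.3^0.44·exp(0.046·76-0.1862) = 2.896
  Sd branch = 0.0175·Sd^0.57·e^(0.008·RH+0.085·T) = 1.196 μm/a
  r_corr = 2.896 + 1.196 = 4.091 μm/a
Ordering by μm/a: zinc (4.09) > copper (1.79)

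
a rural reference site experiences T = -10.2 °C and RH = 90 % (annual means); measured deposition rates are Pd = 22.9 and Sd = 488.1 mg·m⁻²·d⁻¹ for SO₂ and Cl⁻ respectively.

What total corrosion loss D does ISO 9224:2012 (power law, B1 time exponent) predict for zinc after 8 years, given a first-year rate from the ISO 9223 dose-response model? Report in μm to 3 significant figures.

D(8) = 10.9 μm

zinc: temperature factor f = +0.038·(-20.2) = -0.7676
  SO₂ term: 0.0129·22.9^0.44·exp(0.046·90-0.7676) = 1.491
  Sd branch = 0.0175·Sd^0.57·e^(0.008·RH+0.085·T) = 0.5148 μm/a
  r_corr = 1.491 + 0.5148 = 2.006 μm/a
ISO 9224: D(t) = r_corr · t^b with b = 0.813 (zinc, B1)
  D(8) = 2.006 × 8^0.813 = 2.006 × 5.423 = 10.88 μm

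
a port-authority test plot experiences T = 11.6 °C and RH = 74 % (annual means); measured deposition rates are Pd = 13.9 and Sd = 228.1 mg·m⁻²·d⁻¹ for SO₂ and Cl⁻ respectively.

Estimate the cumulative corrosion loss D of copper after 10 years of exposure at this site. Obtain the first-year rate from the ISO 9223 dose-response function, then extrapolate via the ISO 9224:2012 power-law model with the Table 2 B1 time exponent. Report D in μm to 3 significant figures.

D(10) = 8.61 μm

copper: temperature factor f = -0.080·(1.6) = -0.1280
  Pd branch = 0.0053·Pd^0.26·e^(0.059·RH+f) = 0.7278 μm/a
  Sd branch = 0.01025·Sd^0.27·e^(0.036·RH+0.049·T) = 1.125 μm/a
  r_corr = 0.7278 + 1.125 = 1.853 μm/a
Power-law: D(10) = r_corr · 10^0.667
  D(10) = 1.853 × 10^0.667 = 1.853 × 4.645 = 8.607 μm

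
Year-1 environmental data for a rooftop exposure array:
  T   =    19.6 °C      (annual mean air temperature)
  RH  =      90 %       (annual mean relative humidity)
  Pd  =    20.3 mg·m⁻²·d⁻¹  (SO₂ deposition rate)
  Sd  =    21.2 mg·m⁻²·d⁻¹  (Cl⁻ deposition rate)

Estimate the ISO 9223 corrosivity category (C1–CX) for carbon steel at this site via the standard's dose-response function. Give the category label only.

C4

carbon steel: f(T) = -0.054·(T−10) [T>10 °C] = -0.5184
  Pd branch = 1.77·Pd^0.52·e^(0.02·RH+f) = 30.51 μm/a
  Sd branch = 0.102·Sd^0.62·e^(0.033·RH+0.04·T) = 28.92 μm/a
  r_corr = 30.51 + 28.92 = 59.44 μm/a
Category bounds: 50…80 μm/a bracket r_corr ⇒ C4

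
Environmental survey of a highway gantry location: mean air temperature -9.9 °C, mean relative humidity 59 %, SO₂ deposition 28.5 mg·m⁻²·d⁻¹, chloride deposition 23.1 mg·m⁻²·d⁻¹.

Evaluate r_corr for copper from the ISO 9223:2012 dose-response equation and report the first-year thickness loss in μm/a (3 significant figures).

r_corr = 0.157 μm/a

copper: temperature factor f = +0.126·(-19.9) = -2.5074
  sulphur-dioxide contribution → 0.03352 μm/a
  chloride contribution → 0.1232 μm/a
  total first-year rate 0.1567 μm/a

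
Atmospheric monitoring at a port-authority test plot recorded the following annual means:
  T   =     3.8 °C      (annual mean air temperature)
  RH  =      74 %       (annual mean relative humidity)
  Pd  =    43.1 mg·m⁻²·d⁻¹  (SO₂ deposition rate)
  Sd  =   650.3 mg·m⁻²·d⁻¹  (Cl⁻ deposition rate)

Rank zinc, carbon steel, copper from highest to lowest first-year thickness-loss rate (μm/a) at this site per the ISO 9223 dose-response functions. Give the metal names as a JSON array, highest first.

["carbon steel", "zinc", "copper"]

zinc: temperature factor f = +0.038·(-6.2) = -0.2356
  sulphur-dioxide contribution → 1.606 μm/a
  chloride contribution → 1.753 μm/a
  ⇒ r_corr(zinc) = 3.36 μm/a
carbon steel: f(T) = +0.150·(T−10) [T≤10 °C] = -0.9300
  sulphur-dioxide contribution → 21.72 μm/a
  chloride contribution → 75.73 μm/a
  total first-year rate 97.45 μm/a
copper: temperature factor f = +0.126·(-6.2) = -0.7812
  sulphur-dioxide contribution → 0.5083 μm/a
  chloride contribution → 1.019 μm/a
  total first-year rate 1.527 μm/a
Ordering by μm/a: carbon steel (97.4) > zinc (3.36) > copper (1.53)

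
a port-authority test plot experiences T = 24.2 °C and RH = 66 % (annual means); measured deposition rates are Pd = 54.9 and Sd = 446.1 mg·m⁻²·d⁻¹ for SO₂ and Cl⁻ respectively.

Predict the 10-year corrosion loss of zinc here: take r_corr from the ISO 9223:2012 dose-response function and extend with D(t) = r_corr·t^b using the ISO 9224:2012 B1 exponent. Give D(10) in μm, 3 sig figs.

D(10) = 52.6 μm

zinc: T>10 °C ⇒ hinge -0.071·(24.2−10) = -1.0082
  Pd branch = 0.0129·Pd^0.44·e^(0.046·RH+f) = 0.571 μm/a
  Cl⁻ term: 0.0175·446.1^0.57·exp(0.008·66+0.085·24.2) = 7.514
  r_corr = 0.571 + 7.514 = 8.085 μm/a
Power-law: D(10) = r_corr · 10^0.813
  D(10) = 8.085 × 10^0.813 = 8.085 × 6.501 = 52.56 μm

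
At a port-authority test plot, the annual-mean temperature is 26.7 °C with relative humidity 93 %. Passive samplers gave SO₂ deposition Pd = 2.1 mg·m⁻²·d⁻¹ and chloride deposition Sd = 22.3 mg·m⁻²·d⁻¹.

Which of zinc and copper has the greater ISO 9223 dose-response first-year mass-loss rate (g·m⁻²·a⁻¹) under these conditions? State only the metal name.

zinc: temperature factor f = -0.071·(16.7) = -1.1857
  SO₂ term: 0.0129·2.1^0.44·exp(0.046·93-1.1857) = 0.3939
  Sd branch = 0.0175·Sd^0.57·e^(0.008·RH+0.085·T) = 2.091 μm/a
  r_corr = 0.3939 + 2.091 = 2.485 μm/a
  mass loss = 2.485 μm/a × 7.14 g/cm³ = 17.74 g·m⁻²·a⁻¹
copper: temperature factor f = -0.080·(16.7) = -1.3360
  Pd branch = 0.0053·Pd^0.26·e^(0.059·RH+f) = 0.4081 μm/a
  Sd branch = 0.01025·Sd^0.27·e^(0.036·RH+0.049·T) = 2.494 μm/a
  r_corr = 0.4081 + 2.494 = 2.903 μm/a
  mass loss = 2.903 μm/a × 8.96 g/cm³ = 26.01 g·m⁻²·a⁻¹
Ordering by g·m⁻²·a⁻¹: copper (26) > zinc (17.7)

copper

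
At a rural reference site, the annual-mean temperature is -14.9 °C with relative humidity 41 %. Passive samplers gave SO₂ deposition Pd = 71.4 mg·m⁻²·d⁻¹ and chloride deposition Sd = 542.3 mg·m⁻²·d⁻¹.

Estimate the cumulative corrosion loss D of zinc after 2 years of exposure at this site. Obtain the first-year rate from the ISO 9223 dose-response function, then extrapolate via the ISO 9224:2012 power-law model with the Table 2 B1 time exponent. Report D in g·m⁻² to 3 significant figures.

D(2) = 5.82 g·m⁻²

zinc: temperature factor f = +0.038·(-24.9) = -0.9462
  sulphur-dioxide contribution → 0.216 μm/a
  chloride contribution → 0.2477 μm/a
  total first-year rate 0.4637 μm/a
Power-law: D(2) = r_corr · 2^0.813
  D(2) = 0.4637 × 2^0.813 = 0.4637 × 1.757 = 0.8146 μm
  Mass loss = 0.8146 μm × 7.14 g/cm³ = 5.816 g·m⁻²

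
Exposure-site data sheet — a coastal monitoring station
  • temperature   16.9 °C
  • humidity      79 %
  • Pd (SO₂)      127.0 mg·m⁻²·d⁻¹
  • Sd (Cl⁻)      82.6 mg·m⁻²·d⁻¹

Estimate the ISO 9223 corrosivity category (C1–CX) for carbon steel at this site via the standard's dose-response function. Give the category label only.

carbon steel: f(T) = -0.054·(T−10) [T>10 °C] = -0.3726
  Pd branch = 1.77·Pd^0.52·e^(0.02·RH+f) = 73.51 μm/a
  Cl⁻ term: 0.102·82.6^0.62·exp(0.033·79+0.04·16.9) = 41.97
  sum: 73.51 + 41.97 → r_corr = 115.5 μm/a
Category bounds: 80…200 μm/a bracket r_corr ⇒ C5

C5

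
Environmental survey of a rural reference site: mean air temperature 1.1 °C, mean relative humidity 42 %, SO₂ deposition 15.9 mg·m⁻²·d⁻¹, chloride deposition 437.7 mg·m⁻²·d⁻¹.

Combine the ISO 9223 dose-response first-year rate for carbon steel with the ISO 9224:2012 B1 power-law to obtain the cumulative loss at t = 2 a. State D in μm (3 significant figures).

carbon steel: temperature factor f = +0.150·(-8.9) = -1.3350
  sulphur-dioxide contribution → 4.547 μm/a
  chloride contribution → 18.5 μm/a
  total first-year rate 23.05 μm/a
ISO 9224: D(t) = r_corr · t^b with b = 0.523 (carbon steel, B1)
  D(2) = 23.05 × 2^0.523 = 23.05 × 1.437 = 33.12 μm

D(2) = 33.1 μm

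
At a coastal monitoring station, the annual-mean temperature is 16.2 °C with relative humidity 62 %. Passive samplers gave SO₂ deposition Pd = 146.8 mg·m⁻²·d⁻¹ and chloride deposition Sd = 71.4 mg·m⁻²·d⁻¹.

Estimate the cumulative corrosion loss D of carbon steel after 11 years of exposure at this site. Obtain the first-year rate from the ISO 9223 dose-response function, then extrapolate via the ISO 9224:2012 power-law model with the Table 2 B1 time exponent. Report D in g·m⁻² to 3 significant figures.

carbon steel: f(T) = -0.054·(T−10) [T>10 °C] = -0.3348
  sulphur-dioxide contribution → 58.59 μm/a
  chloride contribution → 21.28 μm/a
  total first-year rate 79.86 μm/a
Long-term exponent b (ISO 9224 Table 2, B1) = 0.523
  D(11) = 79.86 × 11^0.523 = 79.86 × 3.505 = 279.9 μm
  Mass loss = 279.9 μm × 7.85 g/cm³ = 2197 g·m⁻²

D(11) = 2.20e+03 g·m⁻²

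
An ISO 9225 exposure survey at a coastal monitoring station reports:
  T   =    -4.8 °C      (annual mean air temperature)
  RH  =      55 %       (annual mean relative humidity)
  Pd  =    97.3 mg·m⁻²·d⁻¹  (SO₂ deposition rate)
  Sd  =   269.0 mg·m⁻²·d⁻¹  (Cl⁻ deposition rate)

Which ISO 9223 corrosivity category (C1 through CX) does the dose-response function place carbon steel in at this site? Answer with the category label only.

carbon steel: f(T) = +0.150·(T−10) [T≤10 °C] = -2.2200
  sulphur-dioxide contribution → 6.243 μm/a
  chloride contribution → 16.59 μm/a
  total first-year rate 22.84 μm/a
ISO 9223 Table 2 (carbon steel): 1.3 < 22.8 ≤ 25 μm/a ⇒ C2

C2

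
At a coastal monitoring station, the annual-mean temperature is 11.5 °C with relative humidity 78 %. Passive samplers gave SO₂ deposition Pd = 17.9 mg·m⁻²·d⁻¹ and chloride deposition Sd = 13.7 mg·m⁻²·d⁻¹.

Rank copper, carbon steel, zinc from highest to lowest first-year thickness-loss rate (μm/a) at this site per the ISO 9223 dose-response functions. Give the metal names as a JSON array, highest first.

copper: temperature factor f = -0.080·(1.5) = -0.1200
  sulphur-dioxide contribution → 0.992 μm/a
  chloride contribution → 0.6051 μm/a
  total first-year rate 1.597 μm/a
carbon steel: T>10 °C ⇒ hinge -0.054·(11.5−10) = -0.0810
  sulphur-dioxide contribution → 34.82 μm/a
  chloride contribution → 10.74 μm/a
  total first-year rate 45.56 μm/a
zinc: T>10 °C ⇒ hinge -0.071·(11.5−10) = -0.1065
  sulphur-dioxide contribution → 1.492 μm/a
  chloride contribution → 0.3859 μm/a
  total first-year rate 1.878 μm/a
Ordering by μm/a: carbon steel (45.6) > zinc (1.88) > copper (1.6)

["carbon steel", "zinc", "copper"]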